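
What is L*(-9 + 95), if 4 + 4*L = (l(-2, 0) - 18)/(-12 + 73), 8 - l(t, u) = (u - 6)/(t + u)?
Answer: -11051/122 ≈ -90.582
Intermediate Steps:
l(t, u) = 8 - (-6 + u)/(t + u) (l(t, u) = 8 - (u - 6)/(t + u) = 8 - (-6 + u)/(t + u))
L = -257/244 (L = -1 + (((6 + 7*0 + 8*(-2))/(-2 + 0) - 18)/(-12 + 73))/4 = -1 + (((6 + 0 - 16)/(-2) - 18)/61)/4 = -1 + ((-½*(-10) - 18)*(1/61))/4 = -1 + ((5 - 18)*(1/61))/4 = -1 + (-13*1/61)/4 = -1 + (¼)*(-13/61) = -1 - 13/244 = -257/244 ≈ -1.0533)
L*(-9 + 95) = -257*(-9 + 95)/244 = -257/244*86 = -11051/122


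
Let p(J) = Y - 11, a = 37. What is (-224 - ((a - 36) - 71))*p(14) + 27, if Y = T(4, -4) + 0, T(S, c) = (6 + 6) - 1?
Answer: 27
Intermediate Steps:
T(S, c) = 11 (T(S, c) = 12 - 1 = 11)
Y = 11 (Y = 11 + 0 = 11)
p(J) = 0 (p(J) = 11 - 11 = 0)
(-224 - ((a - 36) - 71))*p(14) + 27 = (-224 - ((37 - 36) - 71))*0 + 27 = (-224 - (1 - 71))*0 + 27 = (-224 - 1*(-70))*0 + 27 = (-224 + 70)*0 + 27 = -154*0 + 27 = 0 + 27 = 27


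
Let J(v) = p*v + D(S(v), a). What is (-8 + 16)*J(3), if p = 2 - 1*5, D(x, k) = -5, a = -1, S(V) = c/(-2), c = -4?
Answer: -112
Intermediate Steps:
S(V) = 2 (S(V) = -4/(-2) = -4*(-½) = 2)
p = -3 (p = 2 - 5 = -3)
J(v) = -5 - 3*v (J(v) = -3*v - 5 = -5 - 3*v)
(-8 + 16)*J(3) = (-8 + 16)*(-5 - 3*3) = 8*(-5 - 9) = 8*(-14) = -112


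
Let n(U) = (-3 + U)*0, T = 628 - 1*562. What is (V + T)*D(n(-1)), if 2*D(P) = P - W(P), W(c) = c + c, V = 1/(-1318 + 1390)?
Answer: 0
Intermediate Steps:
T = 66 (T = 628 - 562 = 66)
V = 1/72 ≈ 0.013889
W(c) = 2*c
n(U) = 0
D(P) = -P/2 (D(P) = (P - 2*P)/2 = (-P)/2 = -P/2)
(V + T)*D(n(-1)) = (1/72 + 66)*(-½*0) = (4753/72)*0 = 0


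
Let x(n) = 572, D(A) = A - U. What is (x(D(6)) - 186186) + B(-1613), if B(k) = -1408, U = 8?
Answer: -187022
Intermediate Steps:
D(A) = -8 + A (D(A) = A - 1*8 = A - 8 = -8 + A)
(x(D(6)) - 186186) + B(-1613) = (572 - 186186) - 1408 = -185614 - 1408 = -187022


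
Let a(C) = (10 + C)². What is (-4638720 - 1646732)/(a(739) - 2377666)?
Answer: 6285452/1816665 ≈ 3.4599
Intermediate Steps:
(-4638720 - 1646732)/(a(739) - 2377666) = (-4638720 - 1646732)/((10 + 739)² - 2377666) = -6285452/(749² - 2377666) = -6285452/(561001 - 2377666) = -6285452/(-1816665) = -6285452*(-1/1816665) = 6285452/1816665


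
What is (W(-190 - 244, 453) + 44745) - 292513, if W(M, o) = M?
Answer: -248202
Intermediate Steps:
(W(-190 - 244, 453) + 44745) - 292513 = ((-190 - 244) + 44745) - 292513 = (-434 + 44745) - 292513 = 44311 - 292513 = -248202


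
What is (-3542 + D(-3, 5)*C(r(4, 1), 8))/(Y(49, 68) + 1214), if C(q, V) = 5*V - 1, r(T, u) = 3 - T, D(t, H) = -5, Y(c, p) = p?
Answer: -3737/1282 ≈ -2.9150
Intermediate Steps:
C(q, V) = -1 + 5*V
(-3542 + D(-3, 5)*C(r(4, 1), 8))/(Y(49, 68) + 1214) = (-3542 - 5*(-1 + 5*8))/(68 + 1214) = (-3542 - 5*(-1 + 40))/1282 = (-3542 - 5*39)*(1/1282) = (-3542 - 195)*(1/1282) = -3737*1/1282 = -3737/1282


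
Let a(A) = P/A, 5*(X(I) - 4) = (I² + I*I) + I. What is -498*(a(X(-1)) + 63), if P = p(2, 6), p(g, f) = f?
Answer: -224598/7 ≈ -32085.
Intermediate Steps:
X(I) = 4 + I/5 + 2*I²/5 (X(I) = 4 + ((I² + I*I) + I)/5 = 4 + ((I² + I²) + I)/5 = 4 + (2*I² + I)/5 = 4 + (I + 2*I²)/5 = 4 + (I/5 + 2*I²/5) = 4 + I/5 + 2*I²/5)
P = 6
a(A) = 6/A
-498*(a(X(-1)) + 63) = -498*(6/(4 + (⅕)*(-1) + (⅖)*(-1)²) + 63) = -498*(6/(4 - ⅕ + (⅖)*1) + 63) = -498*(6/(4 - ⅕ + ⅖) + 63) = -498*(6/(21/5) + 63) = -498*(6*(5/21) + 63) = -498*(10/7 + 63) = -498*451/7 = -224598/7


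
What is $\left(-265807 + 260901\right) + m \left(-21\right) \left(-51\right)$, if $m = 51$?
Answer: $49715$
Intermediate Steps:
$\left(-265807 + 260901\right) + m \left(-21\right) \left(-51\right) = \left(-265807 + 260901\right) + 51 \left(-21\right) \left(-51\right) = -4906 - -54621 = -4906 + 54621 = 49715$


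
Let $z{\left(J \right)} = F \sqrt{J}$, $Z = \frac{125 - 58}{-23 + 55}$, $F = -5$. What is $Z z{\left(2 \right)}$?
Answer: $- \frac{335 \sqrt{2}}{32} \approx -14.805$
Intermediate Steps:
$Z = \frac{67}{32} \approx 2.0938$
$z{\left(J \right)} = - 5 \sqrt{J}$
$Z z{\left(2 \right)} = \frac{67 \left(- 5 \sqrt{2}\right)}{32} = - \frac{335 \sqrt{2}}{32}$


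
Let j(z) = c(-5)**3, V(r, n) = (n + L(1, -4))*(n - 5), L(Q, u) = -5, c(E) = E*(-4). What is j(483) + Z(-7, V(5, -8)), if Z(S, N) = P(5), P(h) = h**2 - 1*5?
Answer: 8020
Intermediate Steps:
c(E) = -4*E
V(r, n) = (-5 + n)**2 (V(r, n) = (n - 5)*(n - 5) = (-5 + n)*(-5 + n) = (-5 + n)**2)
j(z) = 8000 (j(z) = (-4*(-5))**3 = 20**3 = 8000)
P(h) = -5 + h**2 (P(h) = h**2 - 5 = -5 + h**2)
Z(S, N) = 20 (Z(S, N) = -5 + 5**2 = -5 + 25 = 20)
j(483) + Z(-7, V(5, -8)) = 8000 + 20 = 8020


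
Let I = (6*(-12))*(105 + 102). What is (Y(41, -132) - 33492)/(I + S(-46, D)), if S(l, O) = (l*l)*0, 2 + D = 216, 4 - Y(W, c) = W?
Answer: 33529/14904 ≈ 2.2497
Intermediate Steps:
Y(W, c) = 4 - W
D = 214 (D = -2 + 216 = 214)
S(l, O) = 0 (S(l, O) = l²*0 = 0)
I = -14904 (I = -72*207 = -14904)
(Y(41, -132) - 33492)/(I + S(-46, D)) = ((4 - 1*41) - 33492)/(-14904 + 0) = ((4 - 41) - 33492)/(-14904) = (-37 - 33492)*(-1/14904) = -33529*(-1/14904) = 33529/14904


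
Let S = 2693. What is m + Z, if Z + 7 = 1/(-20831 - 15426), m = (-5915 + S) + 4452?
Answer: 44342310/36257 ≈ 1223.0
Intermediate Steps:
m = 1230 (m = (-5915 + 2693) + 4452 = -3222 + 4452 = 1230)
Z = -253800/36257 (Z = -7 + 1/(-20831 - 15426) = -7 + 1/(-36257) = -7 - 1/36257 = -253800/36257 ≈ -7.0000)
m + Z = 1230 - 253800/36257 = 44342310/36257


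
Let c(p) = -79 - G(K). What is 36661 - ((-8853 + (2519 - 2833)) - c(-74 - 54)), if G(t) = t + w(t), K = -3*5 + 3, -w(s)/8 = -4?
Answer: 45729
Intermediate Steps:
w(s) = 32 (w(s) = -8*(-4) = 32)
K = -12 (K = -15 + 3 = -12)
G(t) = 32 + t (G(t) = t + 32 = 32 + t)
c(p) = -99 (c(p) = -79 - (32 - 12) = -79 - 1*20 = -79 - 20 = -99)
36661 - ((-8853 + (2519 - 2833)) - c(-74 - 54)) = 36661 - ((-8853 + (2519 - 2833)) - 1*(-99)) = 36661 - ((-8853 - 314) + 99) = 36661 - (-9167 + 99) = 36661 - 1*(-9068) = 36661 + 9068 = 45729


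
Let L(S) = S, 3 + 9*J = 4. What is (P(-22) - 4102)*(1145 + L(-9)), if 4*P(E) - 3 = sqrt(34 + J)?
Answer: -4659020 + 284*sqrt(307)/3 ≈ -4.6574e+6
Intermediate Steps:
J = 1/9 (J = -1/3 + (1/9)*4 = -1/3 + 4/9 = 1/9 ≈ 0.11111)
P(E) = 3/4 + sqrt(307)/12 (P(E) = 3/4 + sqrt(34 + 1/9)/4 = 3/4 + sqrt(307/9)/4 = 3/4 + (sqrt(307)/3)/4 = 3/4 + sqrt(307)/12)
(P(-22) - 4102)*(1145 + L(-9)) = ((3/4 + sqrt(307)/12) - 4102)*(1145 - 9) = (-16405/4 + sqrt(307)/12)*1136 = -4659020 + 284*sqrt(307)/3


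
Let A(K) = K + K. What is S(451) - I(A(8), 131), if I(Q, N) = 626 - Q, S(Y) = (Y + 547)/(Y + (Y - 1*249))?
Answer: -397332/653 ≈ -608.47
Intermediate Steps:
S(Y) = (547 + Y)/(-249 + 2*Y) (S(Y) = (547 + Y)/(Y + (Y - 249)) = (547 + Y)/(Y + (-249 + Y)) = (547 + Y)/(-249 + 2*Y))
A(K) = 2*K
S(451) - I(A(8), 131) = (547 + 451)/(-249 + 2*451) - (626 - 2*8) = 998/(-249 + 902) - (626 - 1*16) = 998/653 - (626 - 16) = (1/653)*998 - 1*610 = 998/653 - 610 = -397332/653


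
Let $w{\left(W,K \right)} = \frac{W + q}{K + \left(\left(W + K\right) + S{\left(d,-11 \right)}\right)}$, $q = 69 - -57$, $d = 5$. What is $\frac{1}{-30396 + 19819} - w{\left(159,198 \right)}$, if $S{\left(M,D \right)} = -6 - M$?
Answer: $- \frac{3014989}{5753888} \approx -0.52399$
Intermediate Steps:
$q = 126$ ($q = 69 + 57 = 126$)
$w{\left(W,K \right)} = \frac{126 + W}{-11 + W + 2 K}$ ($w{\left(W,K \right)} = \frac{W + 126}{K - \left(11 - K - W\right)} = \frac{126 + W}{K - \left(11 - K - W\right)} = \frac{126 + W}{K + \left(-11 + K + W\right)} = \frac{126 + W}{-11 + W + 2 K}$)
$\frac{1}{-30396 + 19819} - w{\left(159,198 \right)} = \frac{1}{-30396 + 19819} - \frac{126 + 159}{-11 + 159 + 2 \cdot 198} = \frac{1}{-10577} - \frac{1}{-11 + 159 + 396} \cdot 285 = - \frac{1}{10577} - \frac{1}{544} \cdot 285 = - \frac{1}{10577} - \frac{285}{544} = - \frac{3014989}{5753888}$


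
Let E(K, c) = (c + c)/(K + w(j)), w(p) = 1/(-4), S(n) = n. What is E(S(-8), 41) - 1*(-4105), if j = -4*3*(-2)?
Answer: 135137/33 ≈ 4095.1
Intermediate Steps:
j = 24 (j = -12*(-2) = 24)
w(p) = -¼
E(K, c) = 2*c/(-¼ + K) (E(K, c) = (c + c)/(K - ¼) = (2*c)/(-¼ + K) = 2*c/(-¼ + K))
E(S(-8), 41) - 1*(-4105) = 8*41/(-1 + 4*(-8)) - 1*(-4105) = 8*41/(-1 - 32) + 4105 = 8*41/(-33) + 4105 = 8*41*(-1/33) + 4105 = -328/33 + 4105 = 135137/33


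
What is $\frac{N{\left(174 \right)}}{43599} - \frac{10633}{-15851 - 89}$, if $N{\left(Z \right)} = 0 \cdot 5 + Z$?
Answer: $\frac{155453909}{231656020} \approx 0.67105$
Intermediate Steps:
$N{\left(Z \right)} = Z$ ($N{\left(Z \right)} = 0 + Z = Z$)
$\frac{N{\left(174 \right)}}{43599} - \frac{10633}{-15851 - 89} = \frac{174}{43599} - \frac{10633}{-15851 - 89} = 174 \cdot \frac{1}{43599} - \frac{10633}{-15940} = \frac{58}{14533} - - \frac{10633}{15940} = \frac{58}{14533} + \frac{10633}{15940} = \frac{155453909}{231656020}$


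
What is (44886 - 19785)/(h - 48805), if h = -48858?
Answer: -25101/97663 ≈ -0.25702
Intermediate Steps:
(44886 - 19785)/(h - 48805) = (44886 - 19785)/(-48858 - 48805) = 25101/(-97663) = 25101*(-1/97663) = -25101/97663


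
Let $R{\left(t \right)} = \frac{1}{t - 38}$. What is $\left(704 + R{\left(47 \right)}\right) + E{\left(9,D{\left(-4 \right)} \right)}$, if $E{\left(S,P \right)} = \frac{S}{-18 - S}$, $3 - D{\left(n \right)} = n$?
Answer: $\frac{6334}{9} \approx 703.78$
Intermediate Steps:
$R{\left(t \right)} = \frac{1}{-38 + t}$
$D{\left(n \right)} = 3 - n$
$\left(704 + R{\left(47 \right)}\right) + E{\left(9,D{\left(-4 \right)} \right)} = \left(704 + \frac{1}{-38 + 47}\right) - \frac{9}{18 + 9} = \left(704 + \frac{1}{9}\right) - \frac{9}{27} = \left(704 + \frac{1}{9}\right) - 9 \cdot \frac{1}{27} = \frac{6337}{9} - \frac{1}{3} = \frac{6334}{9}$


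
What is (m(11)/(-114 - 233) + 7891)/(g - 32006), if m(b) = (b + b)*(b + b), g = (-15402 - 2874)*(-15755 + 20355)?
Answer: -2737693/29183257282 ≈ -9.3810e-5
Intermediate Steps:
g = -84069600 (g = -18276*4600 = -84069600)
m(b) = 4*b² (m(b) = (2*b)*(2*b) = 4*b²)
(m(11)/(-114 - 233) + 7891)/(g - 32006) = ((4*11²)/(-114 - 233) + 7891)/(-84069600 - 32006) = ((4*121)/(-347) + 7891)/(-84101606) = (-1/347*484 + 7891)*(-1/84101606) = (-484/347 + 7891)*(-1/84101606) = (2737693/347)*(-1/84101606) = -2737693/29183257282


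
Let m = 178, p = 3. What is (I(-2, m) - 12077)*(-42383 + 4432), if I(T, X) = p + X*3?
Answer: 437954540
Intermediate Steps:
I(T, X) = 3 + 3*X (I(T, X) = 3 + X*3 = 3 + 3*X)
(I(-2, m) - 12077)*(-42383 + 4432) = ((3 + 3*178) - 12077)*(-42383 + 4432) = ((3 + 534) - 12077)*(-37951) = (537 - 12077)*(-37951) = -11540*(-37951) = 437954540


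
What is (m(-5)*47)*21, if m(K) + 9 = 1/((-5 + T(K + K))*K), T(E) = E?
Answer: -221746/25 ≈ -8869.8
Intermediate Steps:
m(K) = -9 + 1/(K*(-5 + 2*K)) (m(K) = -9 + 1/((-5 + (K + K))*K) = -9 + 1/((-5 + 2*K)*K) = -9 + 1/(K*(-5 + 2*K)))
(m(-5)*47)*21 = (((1 - 18*(-5)**2 + 45*(-5))/((-5)*(-5 + 2*(-5))))*47)*21 = (-(1 - 18*25 - 225)/(5*(-5 - 10))*47)*21 = (-1/5*(1 - 450 - 225)/(-15)*47)*21 = (-1/5*(-1/15)*(-674)*47)*21 = -674/75*47*21 = -31678/75*21 = -221746/25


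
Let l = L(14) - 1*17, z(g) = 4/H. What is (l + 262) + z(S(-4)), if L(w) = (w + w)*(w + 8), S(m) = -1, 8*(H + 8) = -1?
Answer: 55933/65 ≈ 860.51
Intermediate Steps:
H = -65/8 (H = -8 + (⅛)*(-1) = -8 - ⅛ = -65/8 ≈ -8.1250)
L(w) = 2*w*(8 + w) (L(w) = (2*w)*(8 + w) = 2*w*(8 + w))
z(g) = -32/65 (z(g) = 4/(-65/8) = 4*(-8/65) = -32/65)
l = 599 (l = 2*14*(8 + 14) - 1*17 = 2*14*22 - 17 = 616 - 17 = 599)
(l + 262) + z(S(-4)) = (599 + 262) - 32/65 = 861 - 32/65 = 55933/65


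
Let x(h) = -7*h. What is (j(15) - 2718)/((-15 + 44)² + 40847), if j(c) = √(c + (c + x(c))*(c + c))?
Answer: -151/2316 + I*√2685/41688 ≈ -0.065199 + 0.001243*I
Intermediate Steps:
j(c) = √(c - 12*c²) (j(c) = √(c + (c - 7*c)*(c + c)) = √(c + (-6*c)*(2*c)) = √(c - 12*c²))
(j(15) - 2718)/((-15 + 44)² + 40847) = (√(15*(1 - 12*15)) - 2718)/((-15 + 44)² + 40847) = (√(15*(1 - 180)) - 2718)/(29² + 40847) = (√(15*(-179)) - 2718)/(841 + 40847) = (√(-2685) - 2718)/41688 = (I*√2685 - 2718)*(1/41688) = (-2718 + I*√2685)*(1/41688) = -151/2316 + I*√2685/41688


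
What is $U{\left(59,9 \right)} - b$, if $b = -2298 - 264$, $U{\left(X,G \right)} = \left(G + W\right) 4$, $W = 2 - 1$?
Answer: $2602$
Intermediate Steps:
$W = 1$ ($W = 2 - 1 = 1$)
$U{\left(X,G \right)} = 4 + 4 G$ ($U{\left(X,G \right)} = \left(G + 1\right) 4 = \left(1 + G\right) 4 = 4 + 4 G$)
$b = -2562$ ($b = -2298 - 264 = -2562$)
$U{\left(59,9 \right)} - b = \left(4 + 4 \cdot 9\right) - -2562 = \left(4 + 36\right) + 2562 = 40 + 2562 = 2602$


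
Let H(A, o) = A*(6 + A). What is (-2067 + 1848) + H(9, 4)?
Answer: -84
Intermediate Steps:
(-2067 + 1848) + H(9, 4) = (-2067 + 1848) + 9*(6 + 9) = -219 + 9*15 = -219 + 135 = -84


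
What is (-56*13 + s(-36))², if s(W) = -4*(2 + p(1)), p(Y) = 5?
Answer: 571536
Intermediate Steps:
s(W) = -28 (s(W) = -4*(2 + 5) = -4*7 = -28)
(-56*13 + s(-36))² = (-56*13 - 28)² = (-728 - 28)² = (-756)² = 571536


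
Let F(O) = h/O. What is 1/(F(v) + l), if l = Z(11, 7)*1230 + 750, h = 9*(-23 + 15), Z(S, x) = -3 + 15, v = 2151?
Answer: 239/3706882 ≈ 6.4475e-5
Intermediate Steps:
Z(S, x) = 12
h = -72 (h = 9*(-8) = -72)
l = 15510 (l = 12*1230 + 750 = 14760 + 750 = 15510)
F(O) = -72/O
1/(F(v) + l) = 1/(-72/2151 + 15510) = 1/(-72*1/2151 + 15510) = 1/(-8/239 + 15510) = 1/(3706882/239) = 239/3706882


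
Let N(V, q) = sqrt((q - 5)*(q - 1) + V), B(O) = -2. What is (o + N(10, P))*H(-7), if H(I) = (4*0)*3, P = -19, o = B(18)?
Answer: 0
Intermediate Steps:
o = -2
N(V, q) = sqrt(V + (-1 + q)*(-5 + q)) (N(V, q) = sqrt((-5 + q)*(-1 + q) + V) = sqrt((-1 + q)*(-5 + q) + V) = sqrt(V + (-1 + q)*(-5 + q)))
H(I) = 0 (H(I) = 0*3 = 0)
(o + N(10, P))*H(-7) = (-2 + sqrt(5 + 10 + (-19)**2 - 6*(-19)))*0 = (-2 + sqrt(5 + 10 + 361 + 114))*0 = (-2 + sqrt(490))*0 = (-2 + 7*sqrt(10))*0 = 0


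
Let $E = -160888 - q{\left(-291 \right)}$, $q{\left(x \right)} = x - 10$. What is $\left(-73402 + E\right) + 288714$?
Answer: $54725$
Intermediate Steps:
$q{\left(x \right)} = -10 + x$ ($q{\left(x \right)} = x - 10 = -10 + x$)
$E = -160587$ ($E = -160888 - \left(-10 - 291\right) = -160888 - -301 = -160888 + 301 = -160587$)
$\left(-73402 + E\right) + 288714 = \left(-73402 - 160587\right) + 288714 = -233989 + 288714 = 54725$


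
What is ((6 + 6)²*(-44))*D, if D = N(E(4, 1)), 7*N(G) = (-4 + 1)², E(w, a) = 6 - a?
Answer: -57024/7 ≈ -8146.3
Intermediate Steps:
N(G) = 9/7 (N(G) = (-4 + 1)²/7 = (⅐)*(-3)² = (⅐)*9 = 9/7)
D = 9/7 ≈ 1.2857
((6 + 6)²*(-44))*D = ((6 + 6)²*(-44))*(9/7) = (12²*(-44))*(9/7) = (144*(-44))*(9/7) = -6336*9/7 = -57024/7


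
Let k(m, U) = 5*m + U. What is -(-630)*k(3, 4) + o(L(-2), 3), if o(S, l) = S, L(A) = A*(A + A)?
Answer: 11978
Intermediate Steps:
L(A) = 2*A**2 (L(A) = A*(2*A) = 2*A**2)
k(m, U) = U + 5*m
-(-630)*k(3, 4) + o(L(-2), 3) = -(-630)*(4 + 5*3) + 2*(-2)**2 = -(-630)*(4 + 15) + 2*4 = -(-630)*19 + 8 = -70*(-171) + 8 = 11970 + 8 = 11978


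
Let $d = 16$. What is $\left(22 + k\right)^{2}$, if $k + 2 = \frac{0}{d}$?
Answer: $400$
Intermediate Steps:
$k = -2$ ($k = -2 + \frac{0}{16} = -2 + 0 \cdot \frac{1}{16} = -2 + 0 = -2$)
$\left(22 + k\right)^{2} = \left(22 - 2\right)^{2} = 20^{2} = 400$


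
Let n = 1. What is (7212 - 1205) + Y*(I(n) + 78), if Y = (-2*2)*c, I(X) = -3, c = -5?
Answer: 7507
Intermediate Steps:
Y = 20 (Y = -2*2*(-5) = -4*(-5) = 20)
(7212 - 1205) + Y*(I(n) + 78) = (7212 - 1205) + 20*(-3 + 78) = 6007 + 20*75 = 6007 + 1500 = 7507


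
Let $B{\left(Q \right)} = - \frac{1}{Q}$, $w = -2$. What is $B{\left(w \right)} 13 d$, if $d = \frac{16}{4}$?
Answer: $26$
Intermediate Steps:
$d = 4$ ($d = 16 \cdot \frac{1}{4} = 4$)
$B{\left(w \right)} 13 d = - \frac{1}{-2} \cdot 13 \cdot 4 = \left(-1\right) \left(- \frac{1}{2}\right) 13 \cdot 4 = \frac{1}{2} \cdot 13 \cdot 4 = \frac{13}{2} \cdot 4 = 26$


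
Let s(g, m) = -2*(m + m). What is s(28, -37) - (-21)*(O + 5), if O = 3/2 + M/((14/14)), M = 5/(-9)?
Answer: 1637/6 ≈ 272.83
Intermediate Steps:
s(g, m) = -4*m
M = -5/9 (M = 5*(-⅑) = -5/9 ≈ -0.55556)
O = 17/18 (O = 3/2 - 5/(9*1) = 3*(½) - 5/(9*1) = 3/2 - 5/9/1 = 3/2 - 5/9*1 = 3/2 - 5/9 = 17/18 ≈ 0.94444)
s(28, -37) - (-21)*(O + 5) = -4*(-37) - (-21)*(17/18 + 5) = 148 - (-21)*107/18 = 148 - 1*(-749/6) = 148 + 749/6 = 1637/6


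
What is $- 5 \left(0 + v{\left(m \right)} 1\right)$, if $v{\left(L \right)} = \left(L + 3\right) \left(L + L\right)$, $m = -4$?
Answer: $-40$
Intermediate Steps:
$v{\left(L \right)} = 2 L \left(3 + L\right)$ ($v{\left(L \right)} = \left(3 + L\right) 2 L = 2 L \left(3 + L\right)$)
$- 5 \left(0 + v{\left(m \right)} 1\right) = - 5 \left(0 + 2 \left(-4\right) \left(3 - 4\right) 1\right) = - 5 \left(0 + 2 \left(-4\right) \left(-1\right) 1\right) = - 5 \left(0 + 8 \cdot 1\right) = - 5 \left(0 + 8\right) = \left(-5\right) 8 = -40$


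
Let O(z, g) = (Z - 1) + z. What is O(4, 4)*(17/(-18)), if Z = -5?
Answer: 17/9 ≈ 1.8889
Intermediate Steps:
O(z, g) = -6 + z (O(z, g) = (-5 - 1) + z = -6 + z)
O(4, 4)*(17/(-18)) = (-6 + 4)*(17/(-18)) = -34*(-1)/18 = -2*(-17/18) = 17/9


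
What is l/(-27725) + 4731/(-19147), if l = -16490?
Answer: 36913411/106170115 ≈ 0.34768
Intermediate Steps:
l/(-27725) + 4731/(-19147) = -16490/(-27725) + 4731/(-19147) = -16490*(-1/27725) + 4731*(-1/19147) = 3298/5545 - 4731/19147 = 36913411/106170115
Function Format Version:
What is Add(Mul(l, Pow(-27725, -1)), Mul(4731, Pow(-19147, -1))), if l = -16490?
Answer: Rational(36913411, 106170115) ≈ 0.34768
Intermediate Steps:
Add(Mul(l, Pow(-27725, -1)), Mul(4731, Pow(-19147, -1))) = Add(Mul(-16490, Pow(-27725, -1)), Mul(4731, Pow(-19147, -1))) = Add(Mul(-16490, Rational(-1, 27725)), Mul(4731, Rational(-1, 19147))) = Add(Rational(3298, 5545), Rational(-4731, 19147)) = Rational(36913411, 106170115)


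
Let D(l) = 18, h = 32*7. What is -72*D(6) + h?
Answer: -1072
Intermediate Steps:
h = 224
-72*D(6) + h = -72*18 + 224 = -1296 + 224 = -1072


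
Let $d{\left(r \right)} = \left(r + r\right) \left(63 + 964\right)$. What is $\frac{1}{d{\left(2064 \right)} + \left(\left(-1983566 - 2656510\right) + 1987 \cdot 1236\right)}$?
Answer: $\frac{1}{2055312} \approx 4.8654 \cdot 10^{-7}$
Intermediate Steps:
$d{\left(r \right)} = 2054 r$ ($d{\left(r \right)} = 2 r 1027 = 2054 r$)
$\frac{1}{d{\left(2064 \right)} + \left(\left(-1983566 - 2656510\right) + 1987 \cdot 1236\right)} = \frac{1}{2054 \cdot 2064 + \left(\left(-1983566 - 2656510\right) + 1987 \cdot 1236\right)} = \frac{1}{4239456 + \left(-4640076 + 2455932\right)} = \frac{1}{4239456 - 2184144} = \frac{1}{2055312}$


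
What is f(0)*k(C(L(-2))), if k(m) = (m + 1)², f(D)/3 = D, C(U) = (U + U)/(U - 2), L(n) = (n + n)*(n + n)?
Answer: 0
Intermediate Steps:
L(n) = 4*n² (L(n) = (2*n)*(2*n) = 4*n²)
C(U) = 2*U/(-2 + U) (C(U) = (2*U)/(-2 + U) = 2*U/(-2 + U))
f(D) = 3*D
k(m) = (1 + m)²
f(0)*k(C(L(-2))) = (3*0)*(1 + 2*(4*(-2)²)/(-2 + 4*(-2)²))² = 0*(1 + 2*(4*4)/(-2 + 4*4))² = 0*(1 + 2*16/(-2 + 16))² = 0*(1 + 2*16/14)² = 0*(1 + 2*16*(1/14))² = 0*(1 + 16/7)² = 0*(23/7)² = 0*(529/49) = 0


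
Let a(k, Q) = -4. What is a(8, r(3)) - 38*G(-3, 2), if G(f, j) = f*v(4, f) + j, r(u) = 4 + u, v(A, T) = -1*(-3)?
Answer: 262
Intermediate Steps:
v(A, T) = 3
G(f, j) = j + 3*f (G(f, j) = f*3 + j = 3*f + j = j + 3*f)
a(8, r(3)) - 38*G(-3, 2) = -4 - 38*(2 + 3*(-3)) = -4 - 38*(2 - 9) = -4 - 38*(-7) = -4 + 266 = 262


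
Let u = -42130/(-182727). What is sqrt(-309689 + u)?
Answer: I*sqrt(1148916310891219)/60909 ≈ 556.5*I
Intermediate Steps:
u = 42130/182727 (u = -42130*(-1/182727) = 42130/182727 ≈ 0.23056)
sqrt(-309689 + u) = sqrt(-309689 + 42130/182727) = sqrt(-56588499773/182727) = I*sqrt(1148916310891219)/60909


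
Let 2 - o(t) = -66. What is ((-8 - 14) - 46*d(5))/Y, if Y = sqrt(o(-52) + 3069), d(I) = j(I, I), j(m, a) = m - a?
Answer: -22*sqrt(3137)/3137 ≈ -0.39279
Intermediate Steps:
o(t) = 68 (o(t) = 2 - 1*(-66) = 2 + 66 = 68)
d(I) = 0 (d(I) = I - I = 0)
Y = sqrt(3137) (Y = sqrt(68 + 3069) = sqrt(3137) ≈ 56.009)
((-8 - 14) - 46*d(5))/Y = ((-8 - 14) - 46*0)/(sqrt(3137)) = (-22 + 0)*(sqrt(3137)/3137) = -22*sqrt(3137)/3137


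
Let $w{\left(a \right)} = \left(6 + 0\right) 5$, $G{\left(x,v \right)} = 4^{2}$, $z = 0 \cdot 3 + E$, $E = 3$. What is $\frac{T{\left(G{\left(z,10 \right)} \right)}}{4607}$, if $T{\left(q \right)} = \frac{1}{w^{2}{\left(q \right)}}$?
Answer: $\frac{1}{4146300} \approx 2.4118 \cdot 10^{-7}$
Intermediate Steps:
$z = 3$ ($z = 0 \cdot 3 + 3 = 0 + 3 = 3$)
$G{\left(x,v \right)} = 16$
$w{\left(a \right)} = 30$ ($w{\left(a \right)} = 6 \cdot 5 = 30$)
$T{\left(q \right)} = \frac{1}{900}$ ($T{\left(q \right)} = \frac{1}{30^{2}} = \frac{1}{900}$)
$\frac{T{\left(G{\left(z,10 \right)} \right)}}{4607} = \frac{1}{900 \cdot 4607} = \frac{1}{900} \cdot \frac{1}{4607} = \frac{1}{4146300}$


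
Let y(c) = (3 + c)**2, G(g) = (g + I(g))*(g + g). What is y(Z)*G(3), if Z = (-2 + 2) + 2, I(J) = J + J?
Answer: 1350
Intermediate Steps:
I(J) = 2*J
G(g) = 6*g**2 (G(g) = (g + 2*g)*(g + g) = (3*g)*(2*g) = 6*g**2)
Z = 2 (Z = 0 + 2 = 2)
y(Z)*G(3) = (3 + 2)**2*(6*3**2) = 5**2*(6*9) = 25*54 = 1350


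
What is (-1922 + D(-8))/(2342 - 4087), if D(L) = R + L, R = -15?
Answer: 389/349 ≈ 1.1146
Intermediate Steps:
D(L) = -15 + L
(-1922 + D(-8))/(2342 - 4087) = (-1922 + (-15 - 8))/(2342 - 4087) = (-1922 - 23)/(-1745) = -1945*(-1/1745) = 389/349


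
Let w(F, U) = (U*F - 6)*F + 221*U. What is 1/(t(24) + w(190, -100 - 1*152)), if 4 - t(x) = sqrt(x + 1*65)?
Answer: -9154028/83796228624695 + sqrt(89)/83796228624695 ≈ -1.0924e-7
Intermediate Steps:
w(F, U) = 221*U + F*(-6 + F*U) (w(F, U) = (F*U - 6)*F + 221*U = (-6 + F*U)*F + 221*U = F*(-6 + F*U) + 221*U = 221*U + F*(-6 + F*U))
t(x) = 4 - sqrt(65 + x) (t(x) = 4 - sqrt(x + 1*65) = 4 - sqrt(x + 65) = 4 - sqrt(65 + x))
1/(t(24) + w(190, -100 - 1*152)) = 1/((4 - sqrt(65 + 24)) + (-6*190 + 221*(-100 - 1*152) + (-100 - 1*152)*190**2)) = 1/((4 - sqrt(89)) + (-1140 + 221*(-100 - 152) + (-100 - 152)*36100)) = 1/((4 - sqrt(89)) + (-1140 + 221*(-252) - 252*36100)) = 1/((4 - sqrt(89)) + (-1140 - 55692 - 9097200)) = 1/((4 - sqrt(89)) - 9154032) = 1/(-9154028 - sqrt(89))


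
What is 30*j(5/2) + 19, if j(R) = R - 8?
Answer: -146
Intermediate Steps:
j(R) = -8 + R
30*j(5/2) + 19 = 30*(-8 + 5/2) + 19 = 30*(-11/2) + 19 = -165 + 19 = -146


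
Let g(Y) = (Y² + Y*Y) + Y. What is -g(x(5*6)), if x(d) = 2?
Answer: -10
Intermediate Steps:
g(Y) = Y + 2*Y² (g(Y) = (Y² + Y²) + Y = 2*Y² + Y = Y + 2*Y²)
-g(x(5*6)) = -2*(1 + 2*2) = -2*(1 + 4) = -2*5 = -1*10 = -10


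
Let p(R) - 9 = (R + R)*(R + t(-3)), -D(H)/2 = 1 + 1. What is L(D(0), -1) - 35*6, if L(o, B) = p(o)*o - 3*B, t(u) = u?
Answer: -467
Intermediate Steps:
D(H) = -4 (D(H) = -2*(1 + 1) = -2*2 = -4)
p(R) = 9 + 2*R*(-3 + R) (p(R) = 9 + (R + R)*(R - 3) = 9 + (2*R)*(-3 + R) = 9 + 2*R*(-3 + R))
L(o, B) = -3*B + o*(9 - 6*o + 2*o**2) (L(o, B) = (9 - 6*o + 2*o**2)*o - 3*B = o*(9 - 6*o + 2*o**2) - 3*B = -3*B + o*(9 - 6*o + 2*o**2))
L(D(0), -1) - 35*6 = (-3*(-1) - 4*(9 - 6*(-4) + 2*(-4)**2)) - 35*6 = (3 - 4*(9 + 24 + 2*16)) - 210 = (3 - 4*(9 + 24 + 32)) - 210 = (3 - 4*65) - 210 = (3 - 260) - 210 = -257 - 210 = -467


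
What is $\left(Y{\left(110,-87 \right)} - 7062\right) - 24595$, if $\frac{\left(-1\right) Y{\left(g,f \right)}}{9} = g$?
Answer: $-32647$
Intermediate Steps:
$Y{\left(g,f \right)} = - 9 g$
$\left(Y{\left(110,-87 \right)} - 7062\right) - 24595 = \left(\left(-9\right) 110 - 7062\right) - 24595 = \left(-990 - 7062\right) - 24595 = -8052 - 24595 = -32647$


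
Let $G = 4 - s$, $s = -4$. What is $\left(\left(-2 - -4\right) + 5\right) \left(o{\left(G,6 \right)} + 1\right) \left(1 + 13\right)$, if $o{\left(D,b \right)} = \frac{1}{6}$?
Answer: $\frac{343}{3} \approx 114.33$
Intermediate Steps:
$G = 8$ ($G = 4 - -4 = 4 + 4 = 8$)
$o{\left(D,b \right)} = \frac{1}{6}$
$\left(\left(-2 - -4\right) + 5\right) \left(o{\left(G,6 \right)} + 1\right) \left(1 + 13\right) = \left(\left(-2 - -4\right) + 5\right) \left(\frac{1}{6} + 1\right) \left(1 + 13\right) = \left(\left(-2 + 4\right) + 5\right) \frac{7}{6} \cdot 14 = \left(2 + 5\right) \frac{7}{6} \cdot 14 = 7 \cdot \frac{7}{6} \cdot 14 = \frac{49}{6} \cdot 14 = \frac{343}{3}$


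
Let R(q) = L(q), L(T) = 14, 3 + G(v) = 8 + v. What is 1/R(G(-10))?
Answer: 1/14 ≈ 0.071429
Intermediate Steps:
G(v) = 5 + v (G(v) = -3 + (8 + v) = 5 + v)
R(q) = 14
1/R(G(-10)) = 1/14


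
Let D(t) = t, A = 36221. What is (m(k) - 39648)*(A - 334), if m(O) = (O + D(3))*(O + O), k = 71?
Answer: -1045747180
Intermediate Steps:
m(O) = 2*O*(3 + O) (m(O) = (O + 3)*(O + O) = (3 + O)*(2*O) = 2*O*(3 + O))
(m(k) - 39648)*(A - 334) = (2*71*(3 + 71) - 39648)*(36221 - 334) = (2*71*74 - 39648)*35887 = (10508 - 39648)*35887 = -29140*35887 = -1045747180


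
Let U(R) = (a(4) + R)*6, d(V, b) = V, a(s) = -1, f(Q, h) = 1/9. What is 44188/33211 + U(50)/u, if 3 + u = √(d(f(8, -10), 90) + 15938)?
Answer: 3299254487/2380597691 + 441*√143443/71681 ≈ 3.7160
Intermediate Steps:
f(Q, h) = ⅑
u = -3 + √143443/3 (u = -3 + √(⅑ + 15938) = -3 + √(143443/9) = -3 + √143443/3 ≈ 123.25)
U(R) = -6 + 6*R (U(R) = (-1 + R)*6 = -6 + 6*R)
44188/33211 + U(50)/u = 44188/33211 + (-6 + 6*50)/(-3 + √143443/3) = 44188*(1/33211) + (-6 + 300)/(-3 + √143443/3) = 44188/33211 + 294/(-3 + √143443/3)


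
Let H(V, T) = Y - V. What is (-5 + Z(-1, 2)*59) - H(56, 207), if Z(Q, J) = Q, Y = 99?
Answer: -107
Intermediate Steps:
H(V, T) = 99 - V
(-5 + Z(-1, 2)*59) - H(56, 207) = (-5 - 1*59) - (99 - 1*56) = (-5 - 59) - (99 - 56) = -64 - 1*43 = -64 - 43 = -107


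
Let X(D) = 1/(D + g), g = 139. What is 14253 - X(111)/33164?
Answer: 118171622999/8291000 ≈ 14253.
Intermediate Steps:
X(D) = 1/(139 + D) (X(D) = 1/(D + 139) = 1/(139 + D))
14253 - X(111)/33164 = 14253 - 1/((139 + 111)*33164) = 14253 - 1/(250*33164) = 14253 - 1*1/8291000 = 14253 - 1/8291000 = 118171622999/8291000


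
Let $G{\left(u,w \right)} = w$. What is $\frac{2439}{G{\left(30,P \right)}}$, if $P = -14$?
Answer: $- \frac{2439}{14} \approx -174.21$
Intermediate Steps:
$\frac{2439}{G{\left(30,P \right)}} = \frac{2439}{-14} = 2439 \left(- \frac{1}{14}\right) = - \frac{2439}{14}$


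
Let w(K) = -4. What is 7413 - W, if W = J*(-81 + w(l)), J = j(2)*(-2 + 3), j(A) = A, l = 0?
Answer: 7583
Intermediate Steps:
J = 2 (J = 2*(-2 + 3) = 2*1 = 2)
W = -170 (W = 2*(-81 - 4) = 2*(-85) = -170)
7413 - W = 7413 - 1*(-170) = 7413 + 170 = 7583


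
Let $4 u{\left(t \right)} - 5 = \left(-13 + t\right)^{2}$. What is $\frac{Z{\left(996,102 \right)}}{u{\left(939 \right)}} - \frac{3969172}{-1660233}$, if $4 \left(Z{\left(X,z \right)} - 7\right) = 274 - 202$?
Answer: $\frac{378183955448}{158179805897} \approx 2.3909$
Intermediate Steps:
$Z{\left(X,z \right)} = 25$ ($Z{\left(X,z \right)} = 7 + \frac{274 - 202}{4} = 7 + \frac{1}{4} \cdot 72 = 7 + 18 = 25$)
$u{\left(t \right)} = \frac{5}{4} + \frac{\left(-13 + t\right)^{2}}{4}$
$\frac{Z{\left(996,102 \right)}}{u{\left(939 \right)}} - \frac{3969172}{-1660233} = \frac{25}{\frac{5}{4} + \frac{\left(-13 + 939\right)^{2}}{4}} - \frac{3969172}{-1660233} = \frac{25}{\frac{5}{4} + \frac{926^{2}}{4}} - - \frac{3969172}{1660233} = \frac{25}{\frac{5}{4} + \frac{1}{4} \cdot 857476} + \frac{3969172}{1660233} = \frac{25}{\frac{5}{4} + 214369} + \frac{3969172}{1660233} = \frac{25}{\frac{857481}{4}} + \frac{3969172}{1660233} = 25 \cdot \frac{4}{857481} + \frac{3969172}{1660233} = \frac{100}{857481} + \frac{3969172}{1660233} = \frac{378183955448}{158179805897}$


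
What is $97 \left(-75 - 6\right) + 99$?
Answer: $-7758$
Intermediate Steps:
$97 \left(-75 - 6\right) + 99 = 97 \left(-81\right) + 99 = -7857 + 99 = -7758$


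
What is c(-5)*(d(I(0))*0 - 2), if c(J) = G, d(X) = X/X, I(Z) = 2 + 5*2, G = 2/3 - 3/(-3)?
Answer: -10/3 ≈ -3.3333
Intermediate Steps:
G = 5/3 (G = 2*(1/3) - 3*(-1/3) = 2/3 + 1 = 5/3 ≈ 1.6667)
I(Z) = 12 (I(Z) = 2 + 10 = 12)
d(X) = 1
c(J) = 5/3
c(-5)*(d(I(0))*0 - 2) = 5*(1*0 - 2)/3 = 5*(0 - 2)/3 = (5/3)*(-2) = -10/3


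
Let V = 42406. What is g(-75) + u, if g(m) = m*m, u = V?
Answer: 48031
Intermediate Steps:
u = 42406
g(m) = m**2
g(-75) + u = (-75)**2 + 42406 = 5625 + 42406 = 48031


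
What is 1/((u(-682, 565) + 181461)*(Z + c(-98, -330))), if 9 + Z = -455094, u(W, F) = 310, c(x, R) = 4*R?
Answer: -1/82964465133 ≈ -1.2053e-11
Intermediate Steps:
Z = -455103 (Z = -9 - 455094 = -455103)
1/((u(-682, 565) + 181461)*(Z + c(-98, -330))) = 1/((310 + 181461)*(-455103 + 4*(-330))) = 1/(181771*(-455103 - 1320)) = 1/(181771*(-456423)) = 1/(-82964465133) = -1/82964465133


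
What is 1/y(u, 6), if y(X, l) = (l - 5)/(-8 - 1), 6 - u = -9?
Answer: -9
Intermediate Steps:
u = 15 (u = 6 - 1*(-9) = 6 + 9 = 15)
y(X, l) = 5/9 - l/9 (y(X, l) = (-5 + l)/(-9) = (-5 + l)*(-⅑) = 5/9 - l/9)
1/y(u, 6) = 1/(5/9 - ⅑*6) = 1/(5/9 - ⅔) = 1/(-⅑) = -9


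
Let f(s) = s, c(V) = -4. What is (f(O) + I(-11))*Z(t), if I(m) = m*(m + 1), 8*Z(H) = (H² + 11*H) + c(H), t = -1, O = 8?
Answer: -413/2 ≈ -206.50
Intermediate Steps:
Z(H) = -½ + H²/8 + 11*H/8 (Z(H) = ((H² + 11*H) - 4)/8 = (-4 + H² + 11*H)/8 = -½ + H²/8 + 11*H/8)
I(m) = m*(1 + m)
(f(O) + I(-11))*Z(t) = (8 - 11*(1 - 11))*(-½ + (⅛)*(-1)² + (11/8)*(-1)) = (8 - 11*(-10))*(-½ + (⅛)*1 - 11/8) = (8 + 110)*(-½ + ⅛ - 11/8) = 118*(-7/4) = -413/2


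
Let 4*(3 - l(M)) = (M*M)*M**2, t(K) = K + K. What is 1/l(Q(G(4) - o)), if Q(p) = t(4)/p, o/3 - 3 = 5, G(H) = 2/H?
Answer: 4879681/14622659 ≈ 0.33371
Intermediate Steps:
o = 24 (o = 9 + 3*5 = 9 + 15 = 24)
t(K) = 2*K
Q(p) = 8/p (Q(p) = (2*4)/p = 8/p)
l(M) = 3 - M**4/4 (l(M) = 3 - M*M*M**2/4 = 3 - M**2*M**2/4 = 3 - M**4/4)
1/l(Q(G(4) - o)) = 1/(3 - 4096/(2/4 - 1*24)**4/4) = 1/(3 - 4096/(2*(1/4) - 24)**4/4) = 1/(3 - 4096/(1/2 - 24)**4/4) = 1/(3 - (8/(-47/2))**4/4) = 1/(3 - (8*(-2/47))**4/4) = 1/(3 - (-16/47)**4/4) = 1/(3 - 1/4*65536/4879681) = 1/(3 - 16384/4879681) = 1/(14622659/4879681) = 4879681/14622659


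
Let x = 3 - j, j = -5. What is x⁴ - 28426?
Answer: -24330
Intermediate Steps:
x = 8 (x = 3 - 1*(-5) = 3 + 5 = 8)
x⁴ - 28426 = 8⁴ - 28426 = 4096 - 28426 = -24330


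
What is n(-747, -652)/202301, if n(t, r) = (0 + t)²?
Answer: 558009/202301 ≈ 2.7583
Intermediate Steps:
n(t, r) = t²
n(-747, -652)/202301 = (-747)²/202301 = 558009*(1/202301) = 558009/202301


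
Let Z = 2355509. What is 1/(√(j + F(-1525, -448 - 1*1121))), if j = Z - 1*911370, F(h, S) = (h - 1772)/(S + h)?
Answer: √282132979778/638309909 ≈ 0.00083214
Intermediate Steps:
F(h, S) = (-1772 + h)/(S + h)
j = 1444139 (j = 2355509 - 1*911370 = 2355509 - 911370 = 1444139)
1/(√(j + F(-1525, -448 - 1*1121))) = 1/(√(1444139 + (-1772 - 1525)/((-448 - 1*1121) - 1525))) = 1/(√(1444139 - 3297/((-448 - 1121) - 1525))) = 1/(√(1444139 - 3297/(-1569 - 1525))) = 1/(√(1444139 - 3297/(-3094))) = 1/(√(1444139 - 1/3094*(-3297))) = 1/(√(1444139 + 471/442)) = 1/(√(638309909/442)) = 1/(√282132979778/442) = √282132979778/638309909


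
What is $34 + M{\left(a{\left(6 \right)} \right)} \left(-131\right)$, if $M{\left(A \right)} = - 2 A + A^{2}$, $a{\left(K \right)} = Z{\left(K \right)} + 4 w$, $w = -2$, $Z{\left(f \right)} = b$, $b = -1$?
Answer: $-12935$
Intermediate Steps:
$Z{\left(f \right)} = -1$
$a{\left(K \right)} = -9$ ($a{\left(K \right)} = -1 + 4 \left(-2\right) = -1 - 8 = -9$)
$M{\left(A \right)} = A^{2} - 2 A$
$34 + M{\left(a{\left(6 \right)} \right)} \left(-131\right) = 34 + - 9 \left(-2 - 9\right) \left(-131\right) = 34 + \left(-9\right) \left(-11\right) \left(-131\right) = 34 + 99 \left(-131\right) = 34 - 12969 = -12935$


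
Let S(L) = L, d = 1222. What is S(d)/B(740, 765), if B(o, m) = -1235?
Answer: -94/95 ≈ -0.98947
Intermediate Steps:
S(d)/B(740, 765) = 1222/(-1235) = 1222*(-1/1235) = -94/95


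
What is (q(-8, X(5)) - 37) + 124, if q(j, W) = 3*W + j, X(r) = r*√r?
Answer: 79 + 15*√5 ≈ 112.54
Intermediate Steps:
X(r) = r^(3/2)
q(j, W) = j + 3*W
(q(-8, X(5)) - 37) + 124 = ((-8 + 3*5^(3/2)) - 37) + 124 = ((-8 + 3*(5*√5)) - 37) + 124 = ((-8 + 15*√5) - 37) + 124 = (-45 + 15*√5) + 124 = 79 + 15*√5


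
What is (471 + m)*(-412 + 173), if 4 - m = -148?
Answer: -148897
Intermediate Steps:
m = 152 (m = 4 - 1*(-148) = 4 + 148 = 152)
(471 + m)*(-412 + 173) = (471 + 152)*(-412 + 173) = 623*(-239) = -148897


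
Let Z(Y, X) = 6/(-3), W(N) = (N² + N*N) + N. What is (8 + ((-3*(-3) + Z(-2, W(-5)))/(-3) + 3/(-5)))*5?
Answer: 76/3 ≈ 25.333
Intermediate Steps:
W(N) = N + 2*N² (W(N) = (N² + N²) + N = 2*N² + N = N + 2*N²)
Z(Y, X) = -2 (Z(Y, X) = 6*(-⅓) = -2)
(8 + ((-3*(-3) + Z(-2, W(-5)))/(-3) + 3/(-5)))*5 = (8 + ((-3*(-3) - 2)/(-3) + 3/(-5)))*5 = (8 + ((9 - 2)*(-⅓) + 3*(-⅕)))*5 = (8 + (7*(-⅓) - ⅗))*5 = (8 + (-7/3 - ⅗))*5 = (8 - 44/15)*5 = (76/15)*5 = 76/3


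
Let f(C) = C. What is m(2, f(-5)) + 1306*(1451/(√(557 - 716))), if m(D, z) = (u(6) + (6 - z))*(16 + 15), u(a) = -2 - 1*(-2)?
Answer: 341 - 1895006*I*√159/159 ≈ 341.0 - 1.5028e+5*I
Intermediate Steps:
u(a) = 0 (u(a) = -2 + 2 = 0)
m(D, z) = 186 - 31*z (m(D, z) = (0 + (6 - z))*(16 + 15) = (6 - z)*31 = 186 - 31*z)
m(2, f(-5)) + 1306*(1451/(√(557 - 716))) = (186 - 31*(-5)) + 1306*(1451/(√(557 - 716))) = (186 + 155) + 1306*(1451/(√(-159))) = 341 + 1306*(1451/((I*√159))) = 341 + 1306*(1451*(-I*√159/159)) = 341 + 1306*(-1451*I*√159/159) = 341 - 1895006*I*√159/159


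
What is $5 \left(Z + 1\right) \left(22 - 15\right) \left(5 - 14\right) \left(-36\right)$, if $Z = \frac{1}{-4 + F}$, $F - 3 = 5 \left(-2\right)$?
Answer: $\frac{113400}{11} \approx 10309.0$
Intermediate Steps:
$F = -7$ ($F = 3 + 5 \left(-2\right) = 3 - 10 = -7$)
$Z = - \frac{1}{11}$ ($Z = \frac{1}{-4 - 7} = \frac{1}{-11} = - \frac{1}{11} \approx -0.090909$)
$5 \left(Z + 1\right) \left(22 - 15\right) \left(5 - 14\right) \left(-36\right) = 5 \left(- \frac{1}{11} + 1\right) \left(22 - 15\right) \left(5 - 14\right) \left(-36\right) = 5 \cdot \frac{10}{11} \cdot 7 \left(-9\right) \left(-36\right) = \frac{50}{11} \left(-63\right) \left(-36\right) = \left(- \frac{3150}{11}\right) \left(-36\right) = \frac{113400}{11}$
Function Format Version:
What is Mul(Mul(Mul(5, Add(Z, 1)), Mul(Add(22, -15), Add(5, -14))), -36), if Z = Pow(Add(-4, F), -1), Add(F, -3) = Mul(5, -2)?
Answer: Rational(113400, 11) ≈ 10309.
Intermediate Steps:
F = -7 (F = Add(3, Mul(5, -2)) = Add(3, -10) = -7)
Z = Rational(-1, 11) (Z = Pow(Add(-4, -7), -1) = Pow(-11, -1) = Rational(-1, 11) ≈ -0.090909)
Mul(Mul(Mul(5, Add(Z, 1)), Mul(Add(22, -15), Add(5, -14))), -36) = Mul(Mul(Mul(5, Add(Rational(-1, 11), 1)), Mul(Add(22, -15), Add(5, -14))), -36) = Mul(Mul(Mul(5, Rational(10, 11)), Mul(7, -9)), -36) = Mul(Mul(Rational(50, 11), -63), -36) = Mul(Rational(-3150, 11), -36) = Rational(113400, 11)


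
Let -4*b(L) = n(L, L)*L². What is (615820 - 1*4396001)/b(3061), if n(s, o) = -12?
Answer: -3780181/28109163 ≈ -0.13448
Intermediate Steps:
b(L) = 3*L² (b(L) = -(-3)*L² = 3*L²)
(615820 - 1*4396001)/b(3061) = (615820 - 1*4396001)/((3*3061²)) = (615820 - 4396001)/((3*9369721)) = -3780181/28109163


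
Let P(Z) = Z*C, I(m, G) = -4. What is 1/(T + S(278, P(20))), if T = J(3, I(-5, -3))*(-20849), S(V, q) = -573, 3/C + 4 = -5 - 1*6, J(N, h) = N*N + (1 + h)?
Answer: -1/125667 ≈ -7.9575e-6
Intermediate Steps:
J(N, h) = 1 + h + N² (J(N, h) = N² + (1 + h) = 1 + h + N²)
C = -⅕ (C = 3/(-4 + (-5 - 1*6)) = 3/(-4 + (-5 - 6)) = 3/(-4 - 11) = 3/(-15) = 3*(-1/15) = -⅕ ≈ -0.20000)
P(Z) = -Z/5 (P(Z) = Z*(-⅕) = -Z/5)
T = -125094 (T = (1 - 4 + 3²)*(-20849) = (1 - 4 + 9)*(-20849) = 6*(-20849) = -125094)
1/(T + S(278, P(20))) = 1/(-125094 - 573) = 1/(-125667) = -1/125667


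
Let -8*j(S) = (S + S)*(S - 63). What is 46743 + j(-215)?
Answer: 63601/2 ≈ 31801.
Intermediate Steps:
j(S) = -S*(-63 + S)/4 (j(S) = -(S + S)*(S - 63)/8 = -2*S*(-63 + S)/8 = -S*(-63 + S)/4)
46743 + j(-215) = 46743 + (1/4)*(-215)*(63 - 1*(-215)) = 46743 + (1/4)*(-215)*(63 + 215) = 46743 + (1/4)*(-215)*278 = 46743 - 29885/2 = 63601/2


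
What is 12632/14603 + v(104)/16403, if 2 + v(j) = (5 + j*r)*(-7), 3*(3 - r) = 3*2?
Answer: 196031401/239533009 ≈ 0.81839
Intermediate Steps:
r = 1 (r = 3 - 2 = 1)
v(j) = -37 - 7*j (v(j) = -2 + (5 + j*1)*(-7) = -2 + (5 + j)*(-7) = -2 + (-35 - 7*j) = -37 - 7*j)
12632/14603 + v(104)/16403 = 12632/14603 + (-37 - 7*104)/16403 = 12632*(1/14603) + (-37 - 728)*(1/16403) = 12632/14603 - 765*1/16403 = 12632/14603 - 765/16403 = 196031401/239533009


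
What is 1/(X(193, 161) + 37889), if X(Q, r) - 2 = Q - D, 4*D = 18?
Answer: 2/76159 ≈ 2.6261e-5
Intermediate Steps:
D = 9/2 (D = (¼)*18 = 9/2 ≈ 4.5000)
X(Q, r) = -5/2 + Q (X(Q, r) = 2 + (Q - 1*9/2) = 2 + (Q - 9/2) = 2 + (-9/2 + Q) = -5/2 + Q)
1/(X(193, 161) + 37889) = 1/((-5/2 + 193) + 37889) = 1/(381/2 + 37889) = 1/(76159/2) = 2/76159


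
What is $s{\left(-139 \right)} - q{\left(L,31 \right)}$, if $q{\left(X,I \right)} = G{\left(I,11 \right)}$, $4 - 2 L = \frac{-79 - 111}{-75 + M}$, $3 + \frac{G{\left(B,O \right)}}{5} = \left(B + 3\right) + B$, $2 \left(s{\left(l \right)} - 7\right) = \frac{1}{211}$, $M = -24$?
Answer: $- \frac{127865}{422} \approx -303.0$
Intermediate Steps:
$s{\left(l \right)} = \frac{2955}{422}$ ($s{\left(l \right)} = 7 + \frac{1}{2 \cdot 211} = 7 + \frac{1}{2} \cdot \frac{1}{211} = 7 + \frac{1}{422} = \frac{2955}{422}$)
$G{\left(B,O \right)} = 10 B$ ($G{\left(B,O \right)} = -15 + 5 \left(\left(B + 3\right) + B\right) = -15 + 5 \left(\left(3 + B\right) + B\right) = -15 + 5 \left(3 + 2 B\right) = -15 + \left(15 + 10 B\right) = 10 B$)
$L = \frac{103}{99}$ ($L = 2 - \frac{\left(-79 - 111\right) \frac{1}{-75 - 24}}{2} = 2 - \frac{\left(-190\right) \frac{1}{-99}}{2} = 2 - \frac{\left(-190\right) \left(- \frac{1}{99}\right)}{2} = 2 - \frac{95}{99} = \frac{103}{99} \approx 1.0404$)
$q{\left(X,I \right)} = 10 I$
$s{\left(-139 \right)} - q{\left(L,31 \right)} = \frac{2955}{422} - 10 \cdot 31 = \frac{2955}{422} - 310 = - \frac{127865}{422}$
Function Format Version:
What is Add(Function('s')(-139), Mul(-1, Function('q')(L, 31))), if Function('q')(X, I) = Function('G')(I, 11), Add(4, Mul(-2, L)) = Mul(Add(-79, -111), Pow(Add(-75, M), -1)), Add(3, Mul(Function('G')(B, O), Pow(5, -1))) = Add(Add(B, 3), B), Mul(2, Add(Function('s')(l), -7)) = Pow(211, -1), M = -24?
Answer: Rational(-127865, 422) ≈ -303.00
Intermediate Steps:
Function('s')(l) = Rational(2955, 422) (Function('s')(l) = Add(7, Mul(Rational(1, 2), Pow(211, -1))) = Add(7, Mul(Rational(1, 2), Rational(1, 211))) = Add(7, Rational(1, 422)) = Rational(2955, 422))
Function('G')(B, O) = Mul(10, B) (Function('G')(B, O) = Add(-15, Mul(5, Add(Add(B, 3), B))) = Add(-15, Mul(5, Add(Add(3, B), B))) = Add(-15, Mul(5, Add(3, Mul(2, B)))) = Add(-15, Add(15, Mul(10, B))) = Mul(10, B))
L = Rational(103, 99) (L = Add(2, Mul(Rational(-1, 2), Mul(Add(-79, -111), Pow(Add(-75, -24), -1)))) = Add(2, Mul(Rational(-1, 2), Mul(-190, Pow(-99, -1)))) = Add(2, Mul(Rational(-1, 2), Mul(-190, Rational(-1, 99)))) = Add(2, Mul(Rational(-1, 2), Rational(190, 99))) = Add(2, Rational(-95, 99)) = Rational(103, 99) ≈ 1.0404)
Function('q')(X, I) = Mul(10, I)
Add(Function('s')(-139), Mul(-1, Function('q')(L, 31))) = Add(Rational(2955, 422), Mul(-1, Mul(10, 31))) = Add(Rational(2955, 422), Mul(-1, 310)) = Add(Rational(2955, 422), -310) = Rational(-127865, 422)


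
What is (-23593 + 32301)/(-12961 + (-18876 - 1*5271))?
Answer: -2177/9277 ≈ -0.23467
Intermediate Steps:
(-23593 + 32301)/(-12961 + (-18876 - 1*5271)) = 8708/(-12961 + (-18876 - 5271)) = 8708/(-12961 - 24147) = 8708/(-37108) = 8708*(-1/37108) = -2177/9277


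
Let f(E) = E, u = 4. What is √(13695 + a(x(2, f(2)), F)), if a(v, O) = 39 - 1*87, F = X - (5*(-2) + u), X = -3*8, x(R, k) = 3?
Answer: √13647 ≈ 116.82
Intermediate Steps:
X = -24
F = -18 (F = -24 - (5*(-2) + 4) = -24 - (-10 + 4) = -24 - 1*(-6) = -24 + 6 = -18)
a(v, O) = -48 (a(v, O) = 39 - 87 = -48)
√(13695 + a(x(2, f(2)), F)) = √(13695 - 48) = √13647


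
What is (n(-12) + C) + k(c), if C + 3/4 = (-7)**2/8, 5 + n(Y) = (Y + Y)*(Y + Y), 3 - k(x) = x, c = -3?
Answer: 4659/8 ≈ 582.38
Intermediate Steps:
k(x) = 3 - x
n(Y) = -5 + 4*Y**2 (n(Y) = -5 + (Y + Y)*(Y + Y) = -5 + (2*Y)*(2*Y) = -5 + 4*Y**2)
C = 43/8 (C = -3/4 + (-7)**2/8 = -3/4 + 49*(1/8) = -3/4 + 49/8 = 43/8 ≈ 5.3750)
(n(-12) + C) + k(c) = ((-5 + 4*(-12)**2) + 43/8) + (3 - 1*(-3)) = ((-5 + 4*144) + 43/8) + (3 + 3) = ((-5 + 576) + 43/8) + 6 = (571 + 43/8) + 6 = 4611/8 + 6 = 4659/8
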